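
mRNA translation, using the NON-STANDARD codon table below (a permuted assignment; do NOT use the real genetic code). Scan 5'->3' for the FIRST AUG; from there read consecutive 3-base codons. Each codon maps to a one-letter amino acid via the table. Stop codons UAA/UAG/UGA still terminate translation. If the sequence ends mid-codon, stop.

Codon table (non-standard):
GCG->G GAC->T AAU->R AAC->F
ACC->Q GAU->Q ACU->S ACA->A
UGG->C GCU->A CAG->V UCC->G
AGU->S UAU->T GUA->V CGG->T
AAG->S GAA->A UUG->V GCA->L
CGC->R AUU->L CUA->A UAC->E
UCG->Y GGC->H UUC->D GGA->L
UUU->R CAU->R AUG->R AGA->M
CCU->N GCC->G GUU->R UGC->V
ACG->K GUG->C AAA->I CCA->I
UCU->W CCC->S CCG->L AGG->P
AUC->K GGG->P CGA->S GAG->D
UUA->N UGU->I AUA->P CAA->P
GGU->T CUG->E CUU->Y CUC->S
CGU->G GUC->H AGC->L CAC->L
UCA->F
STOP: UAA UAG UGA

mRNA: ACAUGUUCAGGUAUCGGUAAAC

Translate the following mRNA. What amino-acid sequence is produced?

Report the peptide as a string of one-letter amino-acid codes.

start AUG at pos 2
pos 2: AUG -> R; peptide=R
pos 5: UUC -> D; peptide=RD
pos 8: AGG -> P; peptide=RDP
pos 11: UAU -> T; peptide=RDPT
pos 14: CGG -> T; peptide=RDPTT
pos 17: UAA -> STOP

Answer: RDPTT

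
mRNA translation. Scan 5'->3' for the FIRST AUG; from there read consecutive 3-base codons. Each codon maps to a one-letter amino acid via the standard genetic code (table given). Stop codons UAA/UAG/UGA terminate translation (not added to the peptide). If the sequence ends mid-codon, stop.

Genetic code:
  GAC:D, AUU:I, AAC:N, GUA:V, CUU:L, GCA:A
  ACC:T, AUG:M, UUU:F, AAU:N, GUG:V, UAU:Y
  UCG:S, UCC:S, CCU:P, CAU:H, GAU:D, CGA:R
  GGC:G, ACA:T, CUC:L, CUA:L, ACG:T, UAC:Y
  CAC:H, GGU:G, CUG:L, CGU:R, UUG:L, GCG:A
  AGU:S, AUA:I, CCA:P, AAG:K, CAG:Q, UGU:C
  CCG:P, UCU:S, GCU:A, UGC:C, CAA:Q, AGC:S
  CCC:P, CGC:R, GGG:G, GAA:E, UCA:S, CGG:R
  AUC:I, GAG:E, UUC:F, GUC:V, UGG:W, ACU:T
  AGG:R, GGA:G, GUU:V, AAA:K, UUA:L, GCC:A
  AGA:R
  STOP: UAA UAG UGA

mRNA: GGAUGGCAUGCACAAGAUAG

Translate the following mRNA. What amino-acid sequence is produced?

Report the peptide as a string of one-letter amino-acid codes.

Answer: MACTR

Derivation:
start AUG at pos 2
pos 2: AUG -> M; peptide=M
pos 5: GCA -> A; peptide=MA
pos 8: UGC -> C; peptide=MAC
pos 11: ACA -> T; peptide=MACT
pos 14: AGA -> R; peptide=MACTR
pos 17: UAG -> STOP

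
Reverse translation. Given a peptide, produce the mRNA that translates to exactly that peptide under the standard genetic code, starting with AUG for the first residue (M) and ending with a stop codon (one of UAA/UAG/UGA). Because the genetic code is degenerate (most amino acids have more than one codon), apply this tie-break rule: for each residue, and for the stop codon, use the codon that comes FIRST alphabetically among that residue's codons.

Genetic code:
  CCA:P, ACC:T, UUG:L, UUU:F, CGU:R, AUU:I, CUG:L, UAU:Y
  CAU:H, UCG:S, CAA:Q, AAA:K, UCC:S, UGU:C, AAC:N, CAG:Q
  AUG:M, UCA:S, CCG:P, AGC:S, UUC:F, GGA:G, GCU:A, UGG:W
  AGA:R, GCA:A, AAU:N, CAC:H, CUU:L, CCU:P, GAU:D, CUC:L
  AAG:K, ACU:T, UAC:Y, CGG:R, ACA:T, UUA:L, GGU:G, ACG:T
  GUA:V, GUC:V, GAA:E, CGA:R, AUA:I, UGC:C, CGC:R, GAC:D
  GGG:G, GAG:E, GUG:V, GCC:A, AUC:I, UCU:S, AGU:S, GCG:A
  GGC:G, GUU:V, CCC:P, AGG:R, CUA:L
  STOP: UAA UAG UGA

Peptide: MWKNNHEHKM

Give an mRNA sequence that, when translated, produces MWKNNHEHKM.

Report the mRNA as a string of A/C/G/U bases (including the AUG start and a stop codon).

Answer: mRNA: AUGUGGAAAAACAACCACGAACACAAAAUGUAA

Derivation:
residue 1: M -> AUG (start codon)
residue 2: W -> UGG (only codon)
residue 3: K codons sorted = AAA,AAG -> pick first = AAA
residue 4: N codons sorted = AAC,AAU -> pick first = AAC
residue 5: N codons sorted = AAC,AAU -> pick first = AAC
residue 6: H codons sorted = CAC,CAU -> pick first = CAC
residue 7: E codons sorted = GAA,GAG -> pick first = GAA
residue 8: H codons sorted = CAC,CAU -> pick first = CAC
residue 9: K codons sorted = AAA,AAG -> pick first = AAA
residue 10: M -> AUG (only codon)
terminator: stop codons sorted = UAA,UAG,UGA -> pick first = UAA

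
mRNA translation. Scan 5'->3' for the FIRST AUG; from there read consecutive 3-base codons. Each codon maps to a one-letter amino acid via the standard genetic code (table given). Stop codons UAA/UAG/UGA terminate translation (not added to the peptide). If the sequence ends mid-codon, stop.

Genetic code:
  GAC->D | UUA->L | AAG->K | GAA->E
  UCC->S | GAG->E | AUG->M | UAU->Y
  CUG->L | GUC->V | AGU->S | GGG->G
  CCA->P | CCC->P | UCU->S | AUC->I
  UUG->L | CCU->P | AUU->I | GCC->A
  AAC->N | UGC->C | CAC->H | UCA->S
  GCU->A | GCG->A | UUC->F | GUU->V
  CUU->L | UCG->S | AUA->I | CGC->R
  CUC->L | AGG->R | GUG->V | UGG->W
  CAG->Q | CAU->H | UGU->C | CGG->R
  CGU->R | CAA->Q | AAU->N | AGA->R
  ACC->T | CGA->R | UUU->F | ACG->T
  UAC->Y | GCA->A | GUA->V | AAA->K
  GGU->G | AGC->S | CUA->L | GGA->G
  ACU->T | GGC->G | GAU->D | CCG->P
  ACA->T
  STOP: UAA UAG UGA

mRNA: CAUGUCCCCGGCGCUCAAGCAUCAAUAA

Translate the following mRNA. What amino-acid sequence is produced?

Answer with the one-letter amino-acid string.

start AUG at pos 1
pos 1: AUG -> M; peptide=M
pos 4: UCC -> S; peptide=MS
pos 7: CCG -> P; peptide=MSP
pos 10: GCG -> A; peptide=MSPA
pos 13: CUC -> L; peptide=MSPAL
pos 16: AAG -> K; peptide=MSPALK
pos 19: CAU -> H; peptide=MSPALKH
pos 22: CAA -> Q; peptide=MSPALKHQ
pos 25: UAA -> STOP

Answer: MSPALKHQ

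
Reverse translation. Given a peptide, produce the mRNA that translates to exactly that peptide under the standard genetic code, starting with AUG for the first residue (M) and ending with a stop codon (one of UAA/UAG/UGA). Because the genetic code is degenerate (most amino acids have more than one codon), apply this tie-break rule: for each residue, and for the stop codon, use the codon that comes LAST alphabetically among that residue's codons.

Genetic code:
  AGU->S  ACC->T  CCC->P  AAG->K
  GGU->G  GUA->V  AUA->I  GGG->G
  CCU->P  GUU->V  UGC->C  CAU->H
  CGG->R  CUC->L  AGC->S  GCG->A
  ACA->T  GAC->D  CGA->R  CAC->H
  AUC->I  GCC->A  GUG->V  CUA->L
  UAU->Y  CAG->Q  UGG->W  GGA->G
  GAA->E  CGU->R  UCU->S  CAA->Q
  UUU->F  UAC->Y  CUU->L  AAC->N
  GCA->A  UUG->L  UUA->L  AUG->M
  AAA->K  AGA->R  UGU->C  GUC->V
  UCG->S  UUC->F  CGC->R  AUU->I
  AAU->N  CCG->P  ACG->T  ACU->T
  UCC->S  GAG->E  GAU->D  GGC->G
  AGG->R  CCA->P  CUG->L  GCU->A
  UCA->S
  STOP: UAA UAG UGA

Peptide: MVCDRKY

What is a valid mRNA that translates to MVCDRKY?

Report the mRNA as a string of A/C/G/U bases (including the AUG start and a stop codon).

residue 1: M -> AUG (start codon)
residue 2: V codons sorted = GUA,GUC,GUG,GUU -> pick last = GUU
residue 3: C codons sorted = UGC,UGU -> pick last = UGU
residue 4: D codons sorted = GAC,GAU -> pick last = GAU
residue 5: R codons sorted = AGA,AGG,CGA,CGC,CGG,CGU -> pick last = CGU
residue 6: K codons sorted = AAA,AAG -> pick last = AAG
residue 7: Y codons sorted = UAC,UAU -> pick last = UAU
terminator: stop codons sorted = UAA,UAG,UGA -> pick last = UGA

Answer: mRNA: AUGGUUUGUGAUCGUAAGUAUUGA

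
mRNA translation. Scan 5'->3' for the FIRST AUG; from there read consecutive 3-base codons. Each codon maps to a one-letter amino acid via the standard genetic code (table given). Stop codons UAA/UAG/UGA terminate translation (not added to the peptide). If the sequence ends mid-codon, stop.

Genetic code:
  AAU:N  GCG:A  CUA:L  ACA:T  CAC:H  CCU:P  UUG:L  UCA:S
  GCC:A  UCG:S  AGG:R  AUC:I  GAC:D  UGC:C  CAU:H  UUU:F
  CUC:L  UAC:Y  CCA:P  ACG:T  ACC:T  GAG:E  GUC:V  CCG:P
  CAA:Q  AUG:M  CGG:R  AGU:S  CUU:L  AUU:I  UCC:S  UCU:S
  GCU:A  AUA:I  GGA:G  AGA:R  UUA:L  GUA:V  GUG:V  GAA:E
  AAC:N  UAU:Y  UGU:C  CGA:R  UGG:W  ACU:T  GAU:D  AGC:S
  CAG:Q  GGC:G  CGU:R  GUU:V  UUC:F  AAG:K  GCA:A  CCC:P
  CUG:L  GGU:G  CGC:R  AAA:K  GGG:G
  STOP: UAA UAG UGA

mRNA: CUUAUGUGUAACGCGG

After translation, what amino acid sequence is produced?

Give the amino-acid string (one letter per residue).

Answer: MCNA

Derivation:
start AUG at pos 3
pos 3: AUG -> M; peptide=M
pos 6: UGU -> C; peptide=MC
pos 9: AAC -> N; peptide=MCN
pos 12: GCG -> A; peptide=MCNA
pos 15: only 1 nt remain (<3), stop (end of mRNA)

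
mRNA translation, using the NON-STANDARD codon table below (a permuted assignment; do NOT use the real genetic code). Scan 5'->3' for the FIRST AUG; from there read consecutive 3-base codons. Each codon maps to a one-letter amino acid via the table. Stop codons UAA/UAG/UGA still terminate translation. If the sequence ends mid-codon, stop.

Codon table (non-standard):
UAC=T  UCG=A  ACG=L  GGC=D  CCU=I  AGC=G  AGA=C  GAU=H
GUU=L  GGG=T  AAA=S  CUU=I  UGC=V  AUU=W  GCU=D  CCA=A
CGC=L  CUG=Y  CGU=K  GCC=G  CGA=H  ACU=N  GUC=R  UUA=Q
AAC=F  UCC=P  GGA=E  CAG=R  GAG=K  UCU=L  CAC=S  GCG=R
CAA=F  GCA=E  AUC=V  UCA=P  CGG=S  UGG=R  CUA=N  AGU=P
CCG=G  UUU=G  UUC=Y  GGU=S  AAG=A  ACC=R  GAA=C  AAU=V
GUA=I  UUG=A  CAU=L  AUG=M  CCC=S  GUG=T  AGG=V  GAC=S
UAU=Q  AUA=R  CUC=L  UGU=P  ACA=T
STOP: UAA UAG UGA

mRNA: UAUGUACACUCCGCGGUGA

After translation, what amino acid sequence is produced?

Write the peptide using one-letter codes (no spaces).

start AUG at pos 1
pos 1: AUG -> M; peptide=M
pos 4: UAC -> T; peptide=MT
pos 7: ACU -> N; peptide=MTN
pos 10: CCG -> G; peptide=MTNG
pos 13: CGG -> S; peptide=MTNGS
pos 16: UGA -> STOP

Answer: MTNGS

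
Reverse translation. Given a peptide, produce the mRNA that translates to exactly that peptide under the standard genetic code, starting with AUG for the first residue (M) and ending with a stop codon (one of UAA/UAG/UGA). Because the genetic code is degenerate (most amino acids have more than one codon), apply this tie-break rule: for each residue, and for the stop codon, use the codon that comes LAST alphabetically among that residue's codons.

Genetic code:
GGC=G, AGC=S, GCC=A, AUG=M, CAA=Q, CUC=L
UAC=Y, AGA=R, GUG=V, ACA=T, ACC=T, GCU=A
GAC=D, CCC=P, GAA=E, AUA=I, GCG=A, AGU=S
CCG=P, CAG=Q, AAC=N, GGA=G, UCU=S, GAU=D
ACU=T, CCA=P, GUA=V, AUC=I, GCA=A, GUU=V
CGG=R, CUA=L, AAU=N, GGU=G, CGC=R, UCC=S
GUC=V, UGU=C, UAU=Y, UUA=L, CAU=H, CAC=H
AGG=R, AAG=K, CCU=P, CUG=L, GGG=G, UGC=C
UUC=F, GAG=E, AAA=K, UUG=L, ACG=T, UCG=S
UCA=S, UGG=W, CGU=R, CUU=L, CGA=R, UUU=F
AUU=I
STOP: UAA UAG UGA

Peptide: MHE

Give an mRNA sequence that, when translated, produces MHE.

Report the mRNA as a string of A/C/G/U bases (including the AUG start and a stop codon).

residue 1: M -> AUG (start codon)
residue 2: H codons sorted = CAC,CAU -> pick last = CAU
residue 3: E codons sorted = GAA,GAG -> pick last = GAG
terminator: stop codons sorted = UAA,UAG,UGA -> pick last = UGA

Answer: mRNA: AUGCAUGAGUGA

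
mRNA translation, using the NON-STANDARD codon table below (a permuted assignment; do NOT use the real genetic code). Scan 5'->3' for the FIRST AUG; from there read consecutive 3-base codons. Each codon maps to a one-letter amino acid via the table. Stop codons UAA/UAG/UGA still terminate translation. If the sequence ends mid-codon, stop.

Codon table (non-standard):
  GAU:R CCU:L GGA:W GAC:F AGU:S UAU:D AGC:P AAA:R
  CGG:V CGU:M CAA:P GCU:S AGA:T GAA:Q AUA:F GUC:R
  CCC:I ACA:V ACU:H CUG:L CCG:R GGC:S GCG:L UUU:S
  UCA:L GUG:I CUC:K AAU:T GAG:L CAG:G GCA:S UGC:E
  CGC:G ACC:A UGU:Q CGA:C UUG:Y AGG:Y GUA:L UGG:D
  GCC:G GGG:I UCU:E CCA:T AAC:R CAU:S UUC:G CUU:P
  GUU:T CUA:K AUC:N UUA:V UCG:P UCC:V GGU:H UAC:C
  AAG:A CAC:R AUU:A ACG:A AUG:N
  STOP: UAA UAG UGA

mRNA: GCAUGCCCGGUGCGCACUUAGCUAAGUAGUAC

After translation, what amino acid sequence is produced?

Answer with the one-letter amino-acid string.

start AUG at pos 2
pos 2: AUG -> N; peptide=N
pos 5: CCC -> I; peptide=NI
pos 8: GGU -> H; peptide=NIH
pos 11: GCG -> L; peptide=NIHL
pos 14: CAC -> R; peptide=NIHLR
pos 17: UUA -> V; peptide=NIHLRV
pos 20: GCU -> S; peptide=NIHLRVS
pos 23: AAG -> A; peptide=NIHLRVSA
pos 26: UAG -> STOP

Answer: NIHLRVSA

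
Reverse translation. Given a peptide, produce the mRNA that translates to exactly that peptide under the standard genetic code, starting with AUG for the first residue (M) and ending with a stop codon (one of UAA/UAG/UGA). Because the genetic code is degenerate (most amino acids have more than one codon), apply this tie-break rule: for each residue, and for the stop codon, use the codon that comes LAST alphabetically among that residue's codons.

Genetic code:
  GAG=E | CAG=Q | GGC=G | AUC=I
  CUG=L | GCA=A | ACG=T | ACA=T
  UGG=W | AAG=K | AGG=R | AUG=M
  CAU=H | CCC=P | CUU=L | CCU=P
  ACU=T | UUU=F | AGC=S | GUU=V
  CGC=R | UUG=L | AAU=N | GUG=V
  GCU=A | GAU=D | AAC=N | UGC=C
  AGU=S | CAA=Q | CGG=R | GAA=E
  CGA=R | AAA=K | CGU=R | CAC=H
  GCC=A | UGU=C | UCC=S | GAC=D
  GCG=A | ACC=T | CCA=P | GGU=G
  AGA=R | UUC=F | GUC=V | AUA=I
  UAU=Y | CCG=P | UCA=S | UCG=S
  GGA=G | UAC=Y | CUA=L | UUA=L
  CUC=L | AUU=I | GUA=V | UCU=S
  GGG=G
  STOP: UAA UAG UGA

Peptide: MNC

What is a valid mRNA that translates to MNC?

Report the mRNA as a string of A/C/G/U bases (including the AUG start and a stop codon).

Answer: mRNA: AUGAAUUGUUGA

Derivation:
residue 1: M -> AUG (start codon)
residue 2: N codons sorted = AAC,AAU -> pick last = AAU
residue 3: C codons sorted = UGC,UGU -> pick last = UGU
terminator: stop codons sorted = UAA,UAG,UGA -> pick last = UGA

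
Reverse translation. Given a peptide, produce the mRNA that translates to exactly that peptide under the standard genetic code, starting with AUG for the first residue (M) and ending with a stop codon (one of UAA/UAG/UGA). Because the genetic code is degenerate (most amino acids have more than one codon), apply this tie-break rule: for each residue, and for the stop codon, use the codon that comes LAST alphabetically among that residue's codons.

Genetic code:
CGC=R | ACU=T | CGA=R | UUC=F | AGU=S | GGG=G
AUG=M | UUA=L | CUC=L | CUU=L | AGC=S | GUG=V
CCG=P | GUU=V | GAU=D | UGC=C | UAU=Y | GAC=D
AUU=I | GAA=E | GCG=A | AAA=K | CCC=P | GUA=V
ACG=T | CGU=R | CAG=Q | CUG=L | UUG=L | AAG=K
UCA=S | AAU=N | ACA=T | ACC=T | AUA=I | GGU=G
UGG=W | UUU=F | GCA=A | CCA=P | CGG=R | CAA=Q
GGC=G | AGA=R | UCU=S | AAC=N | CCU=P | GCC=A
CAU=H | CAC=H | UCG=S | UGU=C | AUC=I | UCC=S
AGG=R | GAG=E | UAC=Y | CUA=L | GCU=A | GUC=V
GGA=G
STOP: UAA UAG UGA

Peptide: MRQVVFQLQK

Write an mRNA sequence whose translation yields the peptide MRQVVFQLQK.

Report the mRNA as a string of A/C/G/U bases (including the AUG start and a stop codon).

residue 1: M -> AUG (start codon)
residue 2: R codons sorted = AGA,AGG,CGA,CGC,CGG,CGU -> pick last = CGU
residue 3: Q codons sorted = CAA,CAG -> pick last = CAG
residue 4: V codons sorted = GUA,GUC,GUG,GUU -> pick last = GUU
residue 5: V codons sorted = GUA,GUC,GUG,GUU -> pick last = GUU
residue 6: F codons sorted = UUC,UUU -> pick last = UUU
residue 7: Q codons sorted = CAA,CAG -> pick last = CAG
residue 8: L codons sorted = CUA,CUC,CUG,CUU,UUA,UUG -> pick last = UUG
residue 9: Q codons sorted = CAA,CAG -> pick last = CAG
residue 10: K codons sorted = AAA,AAG -> pick last = AAG
terminator: stop codons sorted = UAA,UAG,UGA -> pick last = UGA

Answer: mRNA: AUGCGUCAGGUUGUUUUUCAGUUGCAGAAGUGA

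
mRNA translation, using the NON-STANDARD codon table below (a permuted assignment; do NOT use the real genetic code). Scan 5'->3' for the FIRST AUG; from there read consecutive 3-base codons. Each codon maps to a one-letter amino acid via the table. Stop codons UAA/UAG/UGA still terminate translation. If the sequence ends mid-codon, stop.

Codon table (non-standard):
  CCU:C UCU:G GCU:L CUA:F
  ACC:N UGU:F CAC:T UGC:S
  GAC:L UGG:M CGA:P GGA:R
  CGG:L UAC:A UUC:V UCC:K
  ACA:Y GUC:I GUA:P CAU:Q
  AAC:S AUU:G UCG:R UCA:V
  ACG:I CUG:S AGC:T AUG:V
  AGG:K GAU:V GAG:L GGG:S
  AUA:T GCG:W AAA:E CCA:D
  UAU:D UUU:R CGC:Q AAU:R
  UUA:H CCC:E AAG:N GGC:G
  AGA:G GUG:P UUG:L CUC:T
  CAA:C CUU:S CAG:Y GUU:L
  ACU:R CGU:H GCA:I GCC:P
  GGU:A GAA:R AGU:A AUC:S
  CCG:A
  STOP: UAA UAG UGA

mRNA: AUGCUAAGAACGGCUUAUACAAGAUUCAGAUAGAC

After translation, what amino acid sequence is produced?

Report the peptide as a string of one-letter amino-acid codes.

start AUG at pos 0
pos 0: AUG -> V; peptide=V
pos 3: CUA -> F; peptide=VF
pos 6: AGA -> G; peptide=VFG
pos 9: ACG -> I; peptide=VFGI
pos 12: GCU -> L; peptide=VFGIL
pos 15: UAU -> D; peptide=VFGILD
pos 18: ACA -> Y; peptide=VFGILDY
pos 21: AGA -> G; peptide=VFGILDYG
pos 24: UUC -> V; peptide=VFGILDYGV
pos 27: AGA -> G; peptide=VFGILDYGVG
pos 30: UAG -> STOP

Answer: VFGILDYGVG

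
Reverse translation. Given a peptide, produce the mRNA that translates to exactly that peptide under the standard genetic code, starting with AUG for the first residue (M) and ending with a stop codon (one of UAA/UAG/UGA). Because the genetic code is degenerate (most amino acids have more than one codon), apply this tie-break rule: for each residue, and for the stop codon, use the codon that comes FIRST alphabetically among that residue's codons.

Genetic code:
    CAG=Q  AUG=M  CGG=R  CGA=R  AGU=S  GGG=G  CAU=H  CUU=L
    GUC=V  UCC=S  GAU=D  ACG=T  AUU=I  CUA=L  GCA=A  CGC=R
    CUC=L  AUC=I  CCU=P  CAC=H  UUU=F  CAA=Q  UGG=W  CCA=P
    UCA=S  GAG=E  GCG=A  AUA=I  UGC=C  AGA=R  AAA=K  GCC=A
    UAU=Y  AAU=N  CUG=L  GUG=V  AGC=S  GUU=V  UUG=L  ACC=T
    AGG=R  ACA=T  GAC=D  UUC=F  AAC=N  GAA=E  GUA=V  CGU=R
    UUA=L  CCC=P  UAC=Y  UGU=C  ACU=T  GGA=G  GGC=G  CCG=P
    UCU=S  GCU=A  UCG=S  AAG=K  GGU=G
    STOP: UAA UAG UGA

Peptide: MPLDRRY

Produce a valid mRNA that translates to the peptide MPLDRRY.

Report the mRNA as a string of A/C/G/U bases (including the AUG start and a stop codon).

Answer: mRNA: AUGCCACUAGACAGAAGAUACUAA

Derivation:
residue 1: M -> AUG (start codon)
residue 2: P codons sorted = CCA,CCC,CCG,CCU -> pick first = CCA
residue 3: L codons sorted = CUA,CUC,CUG,CUU,UUA,UUG -> pick first = CUA
residue 4: D codons sorted = GAC,GAU -> pick first = GAC
residue 5: R codons sorted = AGA,AGG,CGA,CGC,CGG,CGU -> pick first = AGA
residue 6: R codons sorted = AGA,AGG,CGA,CGC,CGG,CGU -> pick first = AGA
residue 7: Y codons sorted = UAC,UAU -> pick first = UAC
terminator: stop codons sorted = UAA,UAG,UGA -> pick first = UAA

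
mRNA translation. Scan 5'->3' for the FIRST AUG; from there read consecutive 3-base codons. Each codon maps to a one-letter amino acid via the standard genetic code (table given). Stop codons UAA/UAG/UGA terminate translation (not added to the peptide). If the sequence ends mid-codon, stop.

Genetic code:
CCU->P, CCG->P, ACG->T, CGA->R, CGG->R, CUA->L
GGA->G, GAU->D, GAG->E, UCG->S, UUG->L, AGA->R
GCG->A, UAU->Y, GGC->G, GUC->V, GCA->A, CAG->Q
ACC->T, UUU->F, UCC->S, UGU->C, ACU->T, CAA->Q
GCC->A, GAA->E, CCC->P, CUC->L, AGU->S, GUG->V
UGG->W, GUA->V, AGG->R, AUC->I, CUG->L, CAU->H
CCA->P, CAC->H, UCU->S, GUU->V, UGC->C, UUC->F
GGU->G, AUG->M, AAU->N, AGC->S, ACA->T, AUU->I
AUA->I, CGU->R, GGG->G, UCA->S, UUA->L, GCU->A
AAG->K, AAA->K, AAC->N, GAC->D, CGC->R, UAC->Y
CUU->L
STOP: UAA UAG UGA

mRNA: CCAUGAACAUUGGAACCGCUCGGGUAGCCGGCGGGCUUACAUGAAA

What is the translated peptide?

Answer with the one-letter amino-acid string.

Answer: MNIGTARVAGGLT

Derivation:
start AUG at pos 2
pos 2: AUG -> M; peptide=M
pos 5: AAC -> N; peptide=MN
pos 8: AUU -> I; peptide=MNI
pos 11: GGA -> G; peptide=MNIG
pos 14: ACC -> T; peptide=MNIGT
pos 17: GCU -> A; peptide=MNIGTA
pos 20: CGG -> R; peptide=MNIGTAR
pos 23: GUA -> V; peptide=MNIGTARV
pos 26: GCC -> A; peptide=MNIGTARVA
pos 29: GGC -> G; peptide=MNIGTARVAG
pos 32: GGG -> G; peptide=MNIGTARVAGG
pos 35: CUU -> L; peptide=MNIGTARVAGGL
pos 38: ACA -> T; peptide=MNIGTARVAGGLT
pos 41: UGA -> STOP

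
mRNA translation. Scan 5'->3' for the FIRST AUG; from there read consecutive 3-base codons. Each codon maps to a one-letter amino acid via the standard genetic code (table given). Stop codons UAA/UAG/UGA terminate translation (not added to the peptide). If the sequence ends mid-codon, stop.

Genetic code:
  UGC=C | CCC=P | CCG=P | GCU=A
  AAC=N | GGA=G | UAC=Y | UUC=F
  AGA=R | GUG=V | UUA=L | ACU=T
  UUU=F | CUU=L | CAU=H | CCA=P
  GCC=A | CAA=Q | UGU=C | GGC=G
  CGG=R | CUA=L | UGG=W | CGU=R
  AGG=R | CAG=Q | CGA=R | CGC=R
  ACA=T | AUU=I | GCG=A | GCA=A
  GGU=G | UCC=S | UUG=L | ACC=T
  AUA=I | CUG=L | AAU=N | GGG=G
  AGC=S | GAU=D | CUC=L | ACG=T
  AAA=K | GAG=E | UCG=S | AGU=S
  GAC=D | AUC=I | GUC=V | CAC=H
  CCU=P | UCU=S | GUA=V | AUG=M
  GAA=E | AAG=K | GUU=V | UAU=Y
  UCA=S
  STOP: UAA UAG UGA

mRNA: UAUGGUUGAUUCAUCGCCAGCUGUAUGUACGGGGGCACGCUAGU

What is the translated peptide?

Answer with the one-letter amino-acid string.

start AUG at pos 1
pos 1: AUG -> M; peptide=M
pos 4: GUU -> V; peptide=MV
pos 7: GAU -> D; peptide=MVD
pos 10: UCA -> S; peptide=MVDS
pos 13: UCG -> S; peptide=MVDSS
pos 16: CCA -> P; peptide=MVDSSP
pos 19: GCU -> A; peptide=MVDSSPA
pos 22: GUA -> V; peptide=MVDSSPAV
pos 25: UGU -> C; peptide=MVDSSPAVC
pos 28: ACG -> T; peptide=MVDSSPAVCT
pos 31: GGG -> G; peptide=MVDSSPAVCTG
pos 34: GCA -> A; peptide=MVDSSPAVCTGA
pos 37: CGC -> R; peptide=MVDSSPAVCTGAR
pos 40: UAG -> STOP

Answer: MVDSSPAVCTGAR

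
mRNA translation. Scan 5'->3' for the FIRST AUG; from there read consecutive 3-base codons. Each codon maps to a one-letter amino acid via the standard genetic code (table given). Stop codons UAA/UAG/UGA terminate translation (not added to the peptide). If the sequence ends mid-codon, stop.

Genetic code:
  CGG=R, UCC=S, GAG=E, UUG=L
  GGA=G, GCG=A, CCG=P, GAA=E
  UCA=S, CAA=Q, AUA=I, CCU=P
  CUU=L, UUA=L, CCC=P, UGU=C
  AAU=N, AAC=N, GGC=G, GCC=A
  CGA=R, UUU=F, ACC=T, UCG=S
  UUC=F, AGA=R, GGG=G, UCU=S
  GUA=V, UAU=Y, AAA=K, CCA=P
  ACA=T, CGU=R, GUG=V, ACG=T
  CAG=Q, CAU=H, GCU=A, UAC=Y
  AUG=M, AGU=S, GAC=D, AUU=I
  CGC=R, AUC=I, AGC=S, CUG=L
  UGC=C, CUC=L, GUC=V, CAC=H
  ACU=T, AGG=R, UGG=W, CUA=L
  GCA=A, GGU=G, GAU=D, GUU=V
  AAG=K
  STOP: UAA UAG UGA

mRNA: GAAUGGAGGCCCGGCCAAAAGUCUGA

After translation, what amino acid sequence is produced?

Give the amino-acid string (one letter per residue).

start AUG at pos 2
pos 2: AUG -> M; peptide=M
pos 5: GAG -> E; peptide=ME
pos 8: GCC -> A; peptide=MEA
pos 11: CGG -> R; peptide=MEAR
pos 14: CCA -> P; peptide=MEARP
pos 17: AAA -> K; peptide=MEARPK
pos 20: GUC -> V; peptide=MEARPKV
pos 23: UGA -> STOP

Answer: MEARPKV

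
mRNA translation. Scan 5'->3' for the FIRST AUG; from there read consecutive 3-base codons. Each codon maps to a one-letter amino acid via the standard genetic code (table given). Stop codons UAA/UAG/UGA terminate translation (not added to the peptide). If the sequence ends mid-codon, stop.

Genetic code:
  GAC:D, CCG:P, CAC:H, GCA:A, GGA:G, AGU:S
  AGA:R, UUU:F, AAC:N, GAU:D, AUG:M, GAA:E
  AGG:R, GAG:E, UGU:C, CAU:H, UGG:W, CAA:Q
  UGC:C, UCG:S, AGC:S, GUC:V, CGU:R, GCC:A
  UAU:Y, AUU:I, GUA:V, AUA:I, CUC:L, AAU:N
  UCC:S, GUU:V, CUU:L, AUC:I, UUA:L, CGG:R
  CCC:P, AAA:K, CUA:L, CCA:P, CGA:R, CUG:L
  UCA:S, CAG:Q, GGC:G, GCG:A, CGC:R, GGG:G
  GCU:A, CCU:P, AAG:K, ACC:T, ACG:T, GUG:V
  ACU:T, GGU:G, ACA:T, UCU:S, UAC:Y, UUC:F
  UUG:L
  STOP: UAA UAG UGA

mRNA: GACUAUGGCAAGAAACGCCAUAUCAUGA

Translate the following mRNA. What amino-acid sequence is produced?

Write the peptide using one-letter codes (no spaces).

start AUG at pos 4
pos 4: AUG -> M; peptide=M
pos 7: GCA -> A; peptide=MA
pos 10: AGA -> R; peptide=MAR
pos 13: AAC -> N; peptide=MARN
pos 16: GCC -> A; peptide=MARNA
pos 19: AUA -> I; peptide=MARNAI
pos 22: UCA -> S; peptide=MARNAIS
pos 25: UGA -> STOP

Answer: MARNAIS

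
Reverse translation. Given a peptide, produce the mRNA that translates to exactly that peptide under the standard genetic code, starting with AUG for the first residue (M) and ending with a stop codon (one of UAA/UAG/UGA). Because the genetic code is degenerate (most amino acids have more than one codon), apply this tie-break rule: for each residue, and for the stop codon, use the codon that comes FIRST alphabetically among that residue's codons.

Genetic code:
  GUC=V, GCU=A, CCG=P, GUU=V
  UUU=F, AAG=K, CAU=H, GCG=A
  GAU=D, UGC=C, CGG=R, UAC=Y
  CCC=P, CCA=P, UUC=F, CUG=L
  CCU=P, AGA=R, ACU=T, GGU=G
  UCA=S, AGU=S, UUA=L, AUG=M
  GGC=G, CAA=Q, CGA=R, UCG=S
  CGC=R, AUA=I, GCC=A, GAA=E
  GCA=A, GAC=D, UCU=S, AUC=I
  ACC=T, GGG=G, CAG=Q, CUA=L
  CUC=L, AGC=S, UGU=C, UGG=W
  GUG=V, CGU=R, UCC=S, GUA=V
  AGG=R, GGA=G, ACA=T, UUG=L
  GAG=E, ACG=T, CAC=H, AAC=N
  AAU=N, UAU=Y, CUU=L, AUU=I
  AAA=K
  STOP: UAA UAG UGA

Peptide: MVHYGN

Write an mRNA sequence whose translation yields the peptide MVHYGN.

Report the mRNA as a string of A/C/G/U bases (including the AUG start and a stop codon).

Answer: mRNA: AUGGUACACUACGGAAACUAA

Derivation:
residue 1: M -> AUG (start codon)
residue 2: V codons sorted = GUA,GUC,GUG,GUU -> pick first = GUA
residue 3: H codons sorted = CAC,CAU -> pick first = CAC
residue 4: Y codons sorted = UAC,UAU -> pick first = UAC
residue 5: G codons sorted = GGA,GGC,GGG,GGU -> pick first = GGA
residue 6: N codons sorted = AAC,AAU -> pick first = AAC
terminator: stop codons sorted = UAA,UAG,UGA -> pick first = UAA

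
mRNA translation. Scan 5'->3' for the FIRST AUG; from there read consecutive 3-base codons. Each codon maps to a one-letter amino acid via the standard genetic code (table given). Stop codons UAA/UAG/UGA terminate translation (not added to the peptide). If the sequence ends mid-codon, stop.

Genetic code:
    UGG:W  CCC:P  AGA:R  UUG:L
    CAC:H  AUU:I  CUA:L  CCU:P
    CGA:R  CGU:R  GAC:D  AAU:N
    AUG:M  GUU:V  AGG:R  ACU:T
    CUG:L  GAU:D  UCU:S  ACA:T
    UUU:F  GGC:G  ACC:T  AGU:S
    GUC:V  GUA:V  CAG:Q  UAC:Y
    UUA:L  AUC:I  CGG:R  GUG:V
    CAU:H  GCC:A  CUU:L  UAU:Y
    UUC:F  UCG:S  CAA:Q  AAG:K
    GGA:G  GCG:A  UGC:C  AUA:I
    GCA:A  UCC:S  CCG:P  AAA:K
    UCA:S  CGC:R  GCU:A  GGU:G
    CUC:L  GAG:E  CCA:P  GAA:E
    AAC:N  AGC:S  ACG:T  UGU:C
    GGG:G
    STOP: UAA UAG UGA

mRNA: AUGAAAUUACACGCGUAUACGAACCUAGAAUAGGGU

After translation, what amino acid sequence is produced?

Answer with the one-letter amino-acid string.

start AUG at pos 0
pos 0: AUG -> M; peptide=M
pos 3: AAA -> K; peptide=MK
pos 6: UUA -> L; peptide=MKL
pos 9: CAC -> H; peptide=MKLH
pos 12: GCG -> A; peptide=MKLHA
pos 15: UAU -> Y; peptide=MKLHAY
pos 18: ACG -> T; peptide=MKLHAYT
pos 21: AAC -> N; peptide=MKLHAYTN
pos 24: CUA -> L; peptide=MKLHAYTNL
pos 27: GAA -> E; peptide=MKLHAYTNLE
pos 30: UAG -> STOP

Answer: MKLHAYTNLE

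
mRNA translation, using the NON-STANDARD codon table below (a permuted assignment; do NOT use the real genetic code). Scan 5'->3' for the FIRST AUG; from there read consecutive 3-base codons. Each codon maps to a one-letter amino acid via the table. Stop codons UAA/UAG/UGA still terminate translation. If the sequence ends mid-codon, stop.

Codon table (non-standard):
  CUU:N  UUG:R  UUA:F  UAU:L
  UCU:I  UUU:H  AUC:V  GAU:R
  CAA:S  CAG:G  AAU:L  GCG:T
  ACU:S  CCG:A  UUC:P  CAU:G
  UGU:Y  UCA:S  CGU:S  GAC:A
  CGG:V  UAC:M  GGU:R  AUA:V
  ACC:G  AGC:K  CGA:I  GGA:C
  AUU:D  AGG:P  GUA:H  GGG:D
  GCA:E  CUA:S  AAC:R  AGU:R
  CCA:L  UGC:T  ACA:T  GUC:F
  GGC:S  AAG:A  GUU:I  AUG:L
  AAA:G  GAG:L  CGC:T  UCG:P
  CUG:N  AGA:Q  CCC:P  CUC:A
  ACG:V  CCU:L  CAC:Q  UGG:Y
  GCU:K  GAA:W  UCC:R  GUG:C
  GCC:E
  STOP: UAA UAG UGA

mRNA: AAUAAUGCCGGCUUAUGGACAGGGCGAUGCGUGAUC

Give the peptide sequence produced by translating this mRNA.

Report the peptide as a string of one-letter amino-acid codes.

Answer: LAKLCGSRT

Derivation:
start AUG at pos 4
pos 4: AUG -> L; peptide=L
pos 7: CCG -> A; peptide=LA
pos 10: GCU -> K; peptide=LAK
pos 13: UAU -> L; peptide=LAKL
pos 16: GGA -> C; peptide=LAKLC
pos 19: CAG -> G; peptide=LAKLCG
pos 22: GGC -> S; peptide=LAKLCGS
pos 25: GAU -> R; peptide=LAKLCGSR
pos 28: GCG -> T; peptide=LAKLCGSRT
pos 31: UGA -> STOP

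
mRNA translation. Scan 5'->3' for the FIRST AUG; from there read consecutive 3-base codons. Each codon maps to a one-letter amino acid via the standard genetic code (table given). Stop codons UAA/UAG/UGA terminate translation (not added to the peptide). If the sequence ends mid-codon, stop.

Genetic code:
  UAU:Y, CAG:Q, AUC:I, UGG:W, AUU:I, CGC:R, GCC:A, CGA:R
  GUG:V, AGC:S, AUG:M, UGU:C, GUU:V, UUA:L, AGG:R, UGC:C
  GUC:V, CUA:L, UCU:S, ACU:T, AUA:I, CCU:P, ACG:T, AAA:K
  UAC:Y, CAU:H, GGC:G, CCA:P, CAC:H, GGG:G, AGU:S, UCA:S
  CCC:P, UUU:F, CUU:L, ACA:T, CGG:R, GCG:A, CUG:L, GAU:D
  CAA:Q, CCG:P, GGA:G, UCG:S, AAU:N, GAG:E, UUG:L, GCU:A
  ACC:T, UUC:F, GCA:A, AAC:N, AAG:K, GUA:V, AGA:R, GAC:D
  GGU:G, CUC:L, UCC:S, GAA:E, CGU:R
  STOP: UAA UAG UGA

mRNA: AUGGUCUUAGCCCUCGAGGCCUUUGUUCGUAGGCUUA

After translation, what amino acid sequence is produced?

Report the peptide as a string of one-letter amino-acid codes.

Answer: MVLALEAFVRRL

Derivation:
start AUG at pos 0
pos 0: AUG -> M; peptide=M
pos 3: GUC -> V; peptide=MV
pos 6: UUA -> L; peptide=MVL
pos 9: GCC -> A; peptide=MVLA
pos 12: CUC -> L; peptide=MVLAL
pos 15: GAG -> E; peptide=MVLALE
pos 18: GCC -> A; peptide=MVLALEA
pos 21: UUU -> F; peptide=MVLALEAF
pos 24: GUU -> V; peptide=MVLALEAFV
pos 27: CGU -> R; peptide=MVLALEAFVR
pos 30: AGG -> R; peptide=MVLALEAFVRR
pos 33: CUU -> L; peptide=MVLALEAFVRRL
pos 36: only 1 nt remain (<3), stop (end of mRNA)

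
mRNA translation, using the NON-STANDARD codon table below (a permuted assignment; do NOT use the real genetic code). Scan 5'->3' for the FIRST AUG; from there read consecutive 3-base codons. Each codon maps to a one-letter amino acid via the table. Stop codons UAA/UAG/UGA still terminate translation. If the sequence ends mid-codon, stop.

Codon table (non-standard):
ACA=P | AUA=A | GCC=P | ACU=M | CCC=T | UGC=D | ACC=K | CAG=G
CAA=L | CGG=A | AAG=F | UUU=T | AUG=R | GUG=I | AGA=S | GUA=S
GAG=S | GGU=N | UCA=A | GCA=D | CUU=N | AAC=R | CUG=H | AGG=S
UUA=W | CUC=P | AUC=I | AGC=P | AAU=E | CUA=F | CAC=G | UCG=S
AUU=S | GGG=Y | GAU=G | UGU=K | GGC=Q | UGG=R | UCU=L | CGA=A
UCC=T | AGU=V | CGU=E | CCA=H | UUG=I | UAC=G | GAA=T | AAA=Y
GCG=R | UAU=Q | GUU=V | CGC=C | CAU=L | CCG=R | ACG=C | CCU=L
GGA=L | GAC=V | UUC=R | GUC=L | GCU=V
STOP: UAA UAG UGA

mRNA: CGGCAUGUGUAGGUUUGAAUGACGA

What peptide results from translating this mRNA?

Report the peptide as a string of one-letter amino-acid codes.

Answer: RKSTT

Derivation:
start AUG at pos 4
pos 4: AUG -> R; peptide=R
pos 7: UGU -> K; peptide=RK
pos 10: AGG -> S; peptide=RKS
pos 13: UUU -> T; peptide=RKST
pos 16: GAA -> T; peptide=RKSTT
pos 19: UGA -> STOP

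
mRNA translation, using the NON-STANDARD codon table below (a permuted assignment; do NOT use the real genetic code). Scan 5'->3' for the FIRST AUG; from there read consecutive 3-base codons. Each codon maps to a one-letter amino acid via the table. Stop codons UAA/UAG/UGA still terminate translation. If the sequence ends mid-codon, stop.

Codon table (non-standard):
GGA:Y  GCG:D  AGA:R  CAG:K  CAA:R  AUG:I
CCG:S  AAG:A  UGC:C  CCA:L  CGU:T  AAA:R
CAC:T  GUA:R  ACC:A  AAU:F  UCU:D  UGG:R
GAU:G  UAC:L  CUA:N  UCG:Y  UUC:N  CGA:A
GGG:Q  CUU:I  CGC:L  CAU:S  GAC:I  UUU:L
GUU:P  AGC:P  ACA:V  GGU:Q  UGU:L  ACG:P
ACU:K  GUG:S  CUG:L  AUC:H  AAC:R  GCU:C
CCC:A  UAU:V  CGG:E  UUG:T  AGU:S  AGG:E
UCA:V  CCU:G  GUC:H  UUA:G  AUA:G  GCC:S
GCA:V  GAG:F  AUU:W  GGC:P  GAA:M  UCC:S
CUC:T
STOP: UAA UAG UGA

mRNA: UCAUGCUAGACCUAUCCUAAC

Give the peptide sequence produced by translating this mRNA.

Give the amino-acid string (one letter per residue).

start AUG at pos 2
pos 2: AUG -> I; peptide=I
pos 5: CUA -> N; peptide=IN
pos 8: GAC -> I; peptide=INI
pos 11: CUA -> N; peptide=ININ
pos 14: UCC -> S; peptide=ININS
pos 17: UAA -> STOP

Answer: ININS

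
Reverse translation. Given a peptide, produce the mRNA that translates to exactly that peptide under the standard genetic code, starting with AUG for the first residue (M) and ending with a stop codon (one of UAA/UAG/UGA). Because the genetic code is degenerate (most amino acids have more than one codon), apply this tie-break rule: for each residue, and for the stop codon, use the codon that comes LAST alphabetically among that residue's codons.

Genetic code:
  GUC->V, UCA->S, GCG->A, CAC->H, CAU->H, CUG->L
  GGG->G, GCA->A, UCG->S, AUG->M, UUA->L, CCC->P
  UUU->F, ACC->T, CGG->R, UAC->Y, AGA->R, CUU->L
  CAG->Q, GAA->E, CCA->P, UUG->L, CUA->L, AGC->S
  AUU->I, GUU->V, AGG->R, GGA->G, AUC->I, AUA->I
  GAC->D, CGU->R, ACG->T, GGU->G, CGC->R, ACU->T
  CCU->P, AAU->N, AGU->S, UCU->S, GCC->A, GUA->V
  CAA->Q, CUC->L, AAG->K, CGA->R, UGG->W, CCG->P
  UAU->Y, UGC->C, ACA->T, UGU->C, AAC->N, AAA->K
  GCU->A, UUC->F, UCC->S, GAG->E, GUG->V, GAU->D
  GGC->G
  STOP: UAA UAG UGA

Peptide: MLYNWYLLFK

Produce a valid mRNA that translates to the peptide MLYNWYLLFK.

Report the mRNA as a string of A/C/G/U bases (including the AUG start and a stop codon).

residue 1: M -> AUG (start codon)
residue 2: L codons sorted = CUA,CUC,CUG,CUU,UUA,UUG -> pick last = UUG
residue 3: Y codons sorted = UAC,UAU -> pick last = UAU
residue 4: N codons sorted = AAC,AAU -> pick last = AAU
residue 5: W -> UGG (only codon)
residue 6: Y codons sorted = UAC,UAU -> pick last = UAU
residue 7: L codons sorted = CUA,CUC,CUG,CUU,UUA,UUG -> pick last = UUG
residue 8: L codons sorted = CUA,CUC,CUG,CUU,UUA,UUG -> pick last = UUG
residue 9: F codons sorted = UUC,UUU -> pick last = UUU
residue 10: K codons sorted = AAA,AAG -> pick last = AAG
terminator: stop codons sorted = UAA,UAG,UGA -> pick last = UGA

Answer: mRNA: AUGUUGUAUAAUUGGUAUUUGUUGUUUAAGUGA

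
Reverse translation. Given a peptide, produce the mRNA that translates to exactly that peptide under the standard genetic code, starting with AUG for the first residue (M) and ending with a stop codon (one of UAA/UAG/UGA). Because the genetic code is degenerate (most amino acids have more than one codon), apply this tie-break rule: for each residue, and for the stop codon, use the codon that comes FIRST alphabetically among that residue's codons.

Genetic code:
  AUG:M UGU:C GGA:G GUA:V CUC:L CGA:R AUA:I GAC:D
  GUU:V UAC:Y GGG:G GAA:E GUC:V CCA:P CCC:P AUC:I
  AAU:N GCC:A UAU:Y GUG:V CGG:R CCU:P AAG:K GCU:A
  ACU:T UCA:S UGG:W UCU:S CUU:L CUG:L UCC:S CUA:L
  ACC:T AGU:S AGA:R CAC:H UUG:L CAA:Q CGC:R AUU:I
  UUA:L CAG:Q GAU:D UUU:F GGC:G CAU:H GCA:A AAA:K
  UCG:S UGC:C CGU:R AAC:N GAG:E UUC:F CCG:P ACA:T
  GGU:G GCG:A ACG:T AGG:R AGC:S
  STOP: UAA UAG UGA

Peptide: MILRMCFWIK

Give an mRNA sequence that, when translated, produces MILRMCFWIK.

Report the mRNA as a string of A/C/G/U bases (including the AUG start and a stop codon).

Answer: mRNA: AUGAUACUAAGAAUGUGCUUCUGGAUAAAAUAA

Derivation:
residue 1: M -> AUG (start codon)
residue 2: I codons sorted = AUA,AUC,AUU -> pick first = AUA
residue 3: L codons sorted = CUA,CUC,CUG,CUU,UUA,UUG -> pick first = CUA
residue 4: R codons sorted = AGA,AGG,CGA,CGC,CGG,CGU -> pick first = AGA
residue 5: M -> AUG (only codon)
residue 6: C codons sorted = UGC,UGU -> pick first = UGC
residue 7: F codons sorted = UUC,UUU -> pick first = UUC
residue 8: W -> UGG (only codon)
residue 9: I codons sorted = AUA,AUC,AUU -> pick first = AUA
residue 10: K codons sorted = AAA,AAG -> pick first = AAA
terminator: stop codons sorted = UAA,UAG,UGA -> pick first = UAA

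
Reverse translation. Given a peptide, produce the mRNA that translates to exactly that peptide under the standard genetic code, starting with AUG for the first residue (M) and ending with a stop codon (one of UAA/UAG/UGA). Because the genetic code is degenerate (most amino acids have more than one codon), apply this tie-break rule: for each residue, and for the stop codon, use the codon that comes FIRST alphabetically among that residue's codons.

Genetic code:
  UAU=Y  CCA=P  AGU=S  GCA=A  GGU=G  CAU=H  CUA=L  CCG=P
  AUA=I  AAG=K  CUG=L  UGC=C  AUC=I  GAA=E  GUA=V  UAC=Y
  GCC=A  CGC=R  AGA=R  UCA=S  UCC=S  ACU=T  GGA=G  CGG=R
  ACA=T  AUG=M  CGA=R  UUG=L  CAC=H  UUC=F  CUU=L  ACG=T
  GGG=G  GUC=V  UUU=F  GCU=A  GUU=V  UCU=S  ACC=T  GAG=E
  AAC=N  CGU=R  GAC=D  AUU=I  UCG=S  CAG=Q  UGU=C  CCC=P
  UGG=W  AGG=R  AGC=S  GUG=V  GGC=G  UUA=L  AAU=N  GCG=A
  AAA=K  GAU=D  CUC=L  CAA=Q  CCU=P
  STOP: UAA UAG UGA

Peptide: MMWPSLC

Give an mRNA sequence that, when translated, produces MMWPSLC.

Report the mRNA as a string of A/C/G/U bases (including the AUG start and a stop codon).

residue 1: M -> AUG (start codon)
residue 2: M -> AUG (only codon)
residue 3: W -> UGG (only codon)
residue 4: P codons sorted = CCA,CCC,CCG,CCU -> pick first = CCA
residue 5: S codons sorted = AGC,AGU,UCA,UCC,UCG,UCU -> pick first = AGC
residue 6: L codons sorted = CUA,CUC,CUG,CUU,UUA,UUG -> pick first = CUA
residue 7: C codons sorted = UGC,UGU -> pick first = UGC
terminator: stop codons sorted = UAA,UAG,UGA -> pick first = UAA

Answer: mRNA: AUGAUGUGGCCAAGCCUAUGCUAA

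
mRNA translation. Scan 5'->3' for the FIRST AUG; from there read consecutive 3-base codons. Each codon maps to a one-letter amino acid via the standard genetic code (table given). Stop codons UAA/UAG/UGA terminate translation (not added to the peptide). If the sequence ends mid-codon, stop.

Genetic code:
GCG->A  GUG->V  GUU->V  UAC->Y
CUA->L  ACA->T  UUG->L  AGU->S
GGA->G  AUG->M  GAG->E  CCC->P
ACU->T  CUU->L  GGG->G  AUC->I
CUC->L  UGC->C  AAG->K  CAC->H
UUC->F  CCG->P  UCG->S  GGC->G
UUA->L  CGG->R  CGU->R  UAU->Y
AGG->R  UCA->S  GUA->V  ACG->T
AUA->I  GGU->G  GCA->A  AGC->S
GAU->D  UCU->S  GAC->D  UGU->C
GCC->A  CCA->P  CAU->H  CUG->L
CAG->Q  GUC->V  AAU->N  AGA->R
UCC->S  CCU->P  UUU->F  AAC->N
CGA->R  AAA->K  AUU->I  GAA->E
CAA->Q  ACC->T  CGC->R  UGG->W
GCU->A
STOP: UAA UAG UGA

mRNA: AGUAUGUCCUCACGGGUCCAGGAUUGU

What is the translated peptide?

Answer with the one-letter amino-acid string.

Answer: MSSRVQDC

Derivation:
start AUG at pos 3
pos 3: AUG -> M; peptide=M
pos 6: UCC -> S; peptide=MS
pos 9: UCA -> S; peptide=MSS
pos 12: CGG -> R; peptide=MSSR
pos 15: GUC -> V; peptide=MSSRV
pos 18: CAG -> Q; peptide=MSSRVQ
pos 21: GAU -> D; peptide=MSSRVQD
pos 24: UGU -> C; peptide=MSSRVQDC
pos 27: only 0 nt remain (<3), stop (end of mRNA)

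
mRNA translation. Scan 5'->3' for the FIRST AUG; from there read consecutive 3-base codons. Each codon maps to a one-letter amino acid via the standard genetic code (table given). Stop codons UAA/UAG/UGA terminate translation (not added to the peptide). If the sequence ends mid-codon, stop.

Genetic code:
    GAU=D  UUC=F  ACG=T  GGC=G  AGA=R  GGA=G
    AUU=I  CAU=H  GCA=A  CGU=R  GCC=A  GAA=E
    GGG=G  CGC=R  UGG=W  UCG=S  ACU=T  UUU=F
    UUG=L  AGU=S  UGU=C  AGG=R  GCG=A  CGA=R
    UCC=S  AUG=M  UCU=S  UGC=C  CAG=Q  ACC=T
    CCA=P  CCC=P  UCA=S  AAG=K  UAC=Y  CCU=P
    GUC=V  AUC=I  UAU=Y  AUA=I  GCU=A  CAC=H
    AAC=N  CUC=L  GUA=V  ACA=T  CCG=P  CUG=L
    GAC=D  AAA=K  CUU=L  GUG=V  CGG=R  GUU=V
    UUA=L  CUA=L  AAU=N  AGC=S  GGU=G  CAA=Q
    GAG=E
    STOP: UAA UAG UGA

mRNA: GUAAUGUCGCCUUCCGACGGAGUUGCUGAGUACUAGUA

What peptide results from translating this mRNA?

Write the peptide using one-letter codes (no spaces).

start AUG at pos 3
pos 3: AUG -> M; peptide=M
pos 6: UCG -> S; peptide=MS
pos 9: CCU -> P; peptide=MSP
pos 12: UCC -> S; peptide=MSPS
pos 15: GAC -> D; peptide=MSPSD
pos 18: GGA -> G; peptide=MSPSDG
pos 21: GUU -> V; peptide=MSPSDGV
pos 24: GCU -> A; peptide=MSPSDGVA
pos 27: GAG -> E; peptide=MSPSDGVAE
pos 30: UAC -> Y; peptide=MSPSDGVAEY
pos 33: UAG -> STOP

Answer: MSPSDGVAEY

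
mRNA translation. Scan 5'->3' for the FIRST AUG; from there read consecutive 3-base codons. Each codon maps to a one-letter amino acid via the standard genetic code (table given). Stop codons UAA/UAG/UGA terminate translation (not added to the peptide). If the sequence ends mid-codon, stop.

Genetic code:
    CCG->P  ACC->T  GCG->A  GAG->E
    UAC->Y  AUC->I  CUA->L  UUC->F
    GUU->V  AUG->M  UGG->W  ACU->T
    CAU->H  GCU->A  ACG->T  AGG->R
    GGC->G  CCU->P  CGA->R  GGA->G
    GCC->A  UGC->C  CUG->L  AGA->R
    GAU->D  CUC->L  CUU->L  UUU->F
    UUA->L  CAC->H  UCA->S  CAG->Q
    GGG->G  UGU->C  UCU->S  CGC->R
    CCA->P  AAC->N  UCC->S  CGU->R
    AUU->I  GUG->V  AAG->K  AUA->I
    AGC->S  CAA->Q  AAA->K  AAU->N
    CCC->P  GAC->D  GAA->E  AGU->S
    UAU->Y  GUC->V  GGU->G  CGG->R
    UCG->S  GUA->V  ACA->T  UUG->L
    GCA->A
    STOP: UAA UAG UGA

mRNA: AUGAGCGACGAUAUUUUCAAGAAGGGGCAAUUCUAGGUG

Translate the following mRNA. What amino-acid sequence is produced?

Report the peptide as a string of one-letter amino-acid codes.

start AUG at pos 0
pos 0: AUG -> M; peptide=M
pos 3: AGC -> S; peptide=MS
pos 6: GAC -> D; peptide=MSD
pos 9: GAU -> D; peptide=MSDD
pos 12: AUU -> I; peptide=MSDDI
pos 15: UUC -> F; peptide=MSDDIF
pos 18: AAG -> K; peptide=MSDDIFK
pos 21: AAG -> K; peptide=MSDDIFKK
pos 24: GGG -> G; peptide=MSDDIFKKG
pos 27: CAA -> Q; peptide=MSDDIFKKGQ
pos 30: UUC -> F; peptide=MSDDIFKKGQF
pos 33: UAG -> STOP

Answer: MSDDIFKKGQF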